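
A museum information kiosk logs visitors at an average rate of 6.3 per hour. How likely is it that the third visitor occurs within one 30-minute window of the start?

0.6096

Over the interval, μ = 6.3 × 0.5 = 3.15 (a 30-minute window = 0.5 hours).
The third arrival falls in the interval iff at least 3 events occur there: P(S_3 ≤ t) = P(N ≥ 3) = 1 − P(N ≤ 2) ≈ 0.6096.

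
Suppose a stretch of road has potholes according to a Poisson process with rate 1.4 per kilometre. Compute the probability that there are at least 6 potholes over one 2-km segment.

Over the interval, μ = 1.4 × 2 = 2.8 (a 2-km segment = 2 kilometres).
P(N ≥ 6) = 1 − P(N ≤ 5) = 1 − Σ_{j=0}^{5} e^(−μ) μ^j/j! ≈ 0.0651.

0.0651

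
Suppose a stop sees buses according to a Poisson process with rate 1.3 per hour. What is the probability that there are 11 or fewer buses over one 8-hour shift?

0.6505

Over the interval, μ = 1.3 × 8 = 10.4 (an 8-hour shift = 8 hours).
P(N ≤ 11) = Σ_{j=0}^{11} e^(−μ) μ^j/j! ≈ 0.6505.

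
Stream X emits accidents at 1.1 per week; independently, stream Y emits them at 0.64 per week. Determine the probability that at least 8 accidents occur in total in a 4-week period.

0.3953

Independent Poisson processes superpose: combined rate λ = 1.1 + 0.64 = 1.74 per week.
Over the interval, μ = 1.74 × 4 = 6.96 (a 4-week period = 4 weeks).
P(N ≥ 8) = 1 − P(N ≤ 7) ≈ 0.3953.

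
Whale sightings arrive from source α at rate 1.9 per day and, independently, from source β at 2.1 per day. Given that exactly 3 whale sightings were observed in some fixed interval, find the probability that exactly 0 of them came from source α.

0.1447

Given the total, each event is independently from source α with probability p = λ_α/(λ_α+λ_β) = 1.9/4 = 0.4750.
So K ~ Binomial(3, 1.9/4): P(K = 0) = C(3,0) · (1.9/4)^0 · (2.1/4)^3 ≈ 0.1447.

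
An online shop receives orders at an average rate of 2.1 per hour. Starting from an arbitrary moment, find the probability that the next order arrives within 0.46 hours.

Inter-arrival times are exponential with rate λ = 2.1 per hour.
P(T ≤ 0.46) = 1 − e^(−λt) = 1 − e^(−2.1 × 0.46) = 1 − e^(−0.966) ≈ 0.6194.

0.6194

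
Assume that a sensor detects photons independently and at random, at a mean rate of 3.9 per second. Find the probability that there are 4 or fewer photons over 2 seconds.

Over the interval, μ = 3.9 × 2 = 7.8 (2 seconds).
P(N ≤ 4) = Σ_{j=0}^{4} e^(−μ) μ^j/j! ≈ 0.1117.

0.1117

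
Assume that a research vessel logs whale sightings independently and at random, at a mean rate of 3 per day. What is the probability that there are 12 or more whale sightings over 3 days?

Over the interval, μ = 3 × 3 = 9 (3 days).
P(N ≥ 12) = 1 − P(N ≤ 11) = 1 − Σ_{j=0}^{11} e^(−μ) μ^j/j! ≈ 0.1970.

0.1970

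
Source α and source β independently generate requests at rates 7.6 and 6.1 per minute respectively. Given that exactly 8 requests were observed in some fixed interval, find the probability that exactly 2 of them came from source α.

Given the total, each event is independently from source α with probability p = λ_α/(λ_α+λ_β) = 7.6/13.7 ≈ 0.5547.
So K ~ Binomial(8, 7.6/13.7): P(K = 2) = C(8,2) · (7.6/13.7)^2 · (6.1/13.7)^6 ≈ 0.0671.

0.0671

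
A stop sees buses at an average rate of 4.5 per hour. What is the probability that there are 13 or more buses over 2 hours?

Over the interval, μ = 4.5 × 2 = 9 (2 hours).
P(N ≥ 13) = 1 − P(N ≤ 12) = 1 − Σ_{j=0}^{12} e^(−μ) μ^j/j! ≈ 0.1242.

0.1242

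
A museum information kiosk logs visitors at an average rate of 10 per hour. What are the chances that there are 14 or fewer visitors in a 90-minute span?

0.4657

Over the interval, μ = 10 × 1.5 = 15 (a 90-minute span = 1.5 hours).
P(N ≤ 14) = Σ_{j=0}^{14} e^(−μ) μ^j/j! ≈ 0.4657.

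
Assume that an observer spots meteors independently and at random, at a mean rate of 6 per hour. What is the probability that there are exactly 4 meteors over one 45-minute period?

0.1898

Over the interval, μ = 6 × 0.75 = 4.5 (a 45-minute period = 0.75 hours).
P(N = 4) = e^(−μ) μ^4/4! = e^(−4.5) · 4.5^4/24 ≈ 0.1898.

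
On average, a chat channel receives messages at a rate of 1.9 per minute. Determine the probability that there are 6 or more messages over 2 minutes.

Over the interval, μ = 1.9 × 2 = 3.8 (2 minutes).
P(N ≥ 6) = 1 − P(N ≤ 5) = 1 − Σ_{j=0}^{5} e^(−μ) μ^j/j! ≈ 0.1844.

0.1844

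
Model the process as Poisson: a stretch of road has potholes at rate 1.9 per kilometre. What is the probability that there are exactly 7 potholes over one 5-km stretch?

0.1037

Over the interval, μ = 1.9 × 5 = 9.5 (a 5-km stretch = 5 kilometres).
P(N = 7) = e^(−μ) μ^7/7! = e^(−9.5) · 9.5^7/5040 ≈ 0.1037.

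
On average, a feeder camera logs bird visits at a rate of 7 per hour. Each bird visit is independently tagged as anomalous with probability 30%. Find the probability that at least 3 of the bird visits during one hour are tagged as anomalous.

0.3504

Thinning: the bird visits that are tagged as anomalous themselves form a Poisson process with rate 0.3 × 7 = 2.1 per hour.
So μ = 2.1.
P(N ≥ 3) = 1 − P(N ≤ 2) ≈ 0.3504.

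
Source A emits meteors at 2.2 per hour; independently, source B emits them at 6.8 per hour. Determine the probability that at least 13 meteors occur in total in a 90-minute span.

0.5907

Independent Poisson processes superpose: combined rate λ = 2.2 + 6.8 = 9 per hour.
Over the interval, μ = 9 × 1.5 = 13.5 (a 90-minute span = 1.5 hours).
P(N ≥ 13) = 1 − P(N ≤ 12) ≈ 0.5907.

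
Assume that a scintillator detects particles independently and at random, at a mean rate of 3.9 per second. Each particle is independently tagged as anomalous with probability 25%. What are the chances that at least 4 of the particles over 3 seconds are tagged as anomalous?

0.3360

Thinning: the particles that are tagged as anomalous themselves form a Poisson process with rate 0.25 × 3.9 = 0.975 per second.
Over the interval, μ = 0.975 × 3 = 2.925 (3 seconds).
P(N ≥ 4) = 1 − P(N ≤ 3) ≈ 0.3360.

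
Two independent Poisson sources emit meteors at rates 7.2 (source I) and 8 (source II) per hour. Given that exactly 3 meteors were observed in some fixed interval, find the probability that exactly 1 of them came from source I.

0.3936

Given the total, each event is independently from source I with probability p = λ_I/(λ_I+λ_II) = 7.2/15.2 ≈ 0.4737.
So K ~ Binomial(3, 7.2/15.2): P(K = 1) = C(3,1) · (7.2/15.2)^1 · (8/15.2)^2 ≈ 0.3936.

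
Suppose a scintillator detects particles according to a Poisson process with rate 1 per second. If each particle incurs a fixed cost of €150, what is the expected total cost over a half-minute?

E[N] = 1 × 30 = 30 (a half-minute = 30 seconds); E[cost] = 30 × €150 = €4500.

€4500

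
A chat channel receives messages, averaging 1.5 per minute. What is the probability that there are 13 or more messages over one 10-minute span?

Over the interval, μ = 1.5 × 10 = 15 (a 10-minute span = 10 minutes).
P(N ≥ 13) = 1 − P(N ≤ 12) = 1 − Σ_{j=0}^{12} e^(−μ) μ^j/j! ≈ 0.7324.

0.7324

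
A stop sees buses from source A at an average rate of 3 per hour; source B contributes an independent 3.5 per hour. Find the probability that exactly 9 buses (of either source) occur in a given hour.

0.0858

Independent Poisson processes superpose: combined rate λ = 3 + 3.5 = 6.5 per hour.
So μ = 6.5.
P(N = 9) = e^(−6.5) · 6.5^9/9! ≈ 0.0858.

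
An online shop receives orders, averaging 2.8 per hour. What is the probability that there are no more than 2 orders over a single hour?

0.4695

With mean μ = 2.8 per hour,
P(N ≤ 2) = Σ_{j=0}^{2} e^(−μ) μ^j/j! ≈ 0.4695.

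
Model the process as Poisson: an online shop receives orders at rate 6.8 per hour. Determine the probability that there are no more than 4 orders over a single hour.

0.1920

With mean μ = 6.8 per hour,
P(N ≤ 4) = Σ_{j=0}^{4} e^(−μ) μ^j/j! ≈ 0.1920.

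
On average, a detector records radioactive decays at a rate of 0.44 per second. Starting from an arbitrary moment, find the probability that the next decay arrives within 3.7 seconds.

0.8037

Inter-arrival times are exponential with rate λ = 0.44 per second.
P(T ≤ 3.7) = 1 − e^(−λt) = 1 − e^(−0.44 × 3.7) = 1 − e^(−1.628) ≈ 0.8037.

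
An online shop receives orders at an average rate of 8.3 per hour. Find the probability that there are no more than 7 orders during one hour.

With mean μ = 8.3 per hour,
P(N ≤ 7) = Σ_{j=0}^{7} e^(−μ) μ^j/j! ≈ 0.4119.

0.4119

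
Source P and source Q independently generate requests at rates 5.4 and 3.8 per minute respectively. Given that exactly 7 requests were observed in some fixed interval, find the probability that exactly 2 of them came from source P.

0.0870

Given the total, each event is independently from source P with probability p = λ_P/(λ_P+λ_Q) = 5.4/9.2 ≈ 0.5870.
So K ~ Binomial(7, 5.4/9.2): P(K = 2) = C(7,2) · (5.4/9.2)^2 · (3.8/9.2)^5 ≈ 0.0870.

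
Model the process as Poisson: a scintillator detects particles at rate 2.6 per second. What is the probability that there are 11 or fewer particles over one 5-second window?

Over the interval, μ = 2.6 × 5 = 13 (a 5-second window = 5 seconds).
P(N ≤ 11) = Σ_{j=0}^{11} e^(−μ) μ^j/j! ≈ 0.3532.

0.3532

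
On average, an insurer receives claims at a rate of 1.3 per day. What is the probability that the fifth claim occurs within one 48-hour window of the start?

Over the interval, μ = 1.3 × 2 = 2.6 (a 48-hour window = 2 days).
The fifth arrival falls in the interval iff at least 5 events occur there: P(S_5 ≤ t) = P(N ≥ 5) = 1 − P(N ≤ 4) ≈ 0.1226.

0.1226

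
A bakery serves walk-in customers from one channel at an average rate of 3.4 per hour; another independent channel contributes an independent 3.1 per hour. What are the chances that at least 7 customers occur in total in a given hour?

Independent Poisson processes superpose: combined rate λ = 3.4 + 3.1 = 6.5 per hour.
So μ = 6.5.
P(N ≥ 7) = 1 − P(N ≤ 6) ≈ 0.4735.

0.4735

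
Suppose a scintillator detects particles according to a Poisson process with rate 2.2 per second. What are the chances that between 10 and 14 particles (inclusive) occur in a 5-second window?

0.5135

Over the interval, μ = 2.2 × 5 = 11 (a 5-second window = 5 seconds).
P(10 ≤ N ≤ 14) = Σ_{j=10}^{14} e^(−11) · 11^j/j! ≈ 0.5135.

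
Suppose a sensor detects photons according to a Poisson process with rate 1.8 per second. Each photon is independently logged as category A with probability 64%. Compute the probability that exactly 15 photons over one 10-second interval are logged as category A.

0.0634

Thinning: the photons that are logged as category A themselves form a Poisson process with rate 0.64 × 1.8 = 1.152 per second.
Over the interval, μ = 1.152 × 10 = 11.52 (a 10-second interval = 10 seconds).
P(N = 15) = e^(−11.52) · 11.52^15/15! ≈ 0.0634.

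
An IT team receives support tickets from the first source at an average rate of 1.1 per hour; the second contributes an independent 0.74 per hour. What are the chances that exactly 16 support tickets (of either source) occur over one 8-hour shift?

Independent Poisson processes superpose: combined rate λ = 1.1 + 0.74 = 1.84 per hour.
Over the interval, μ = 1.84 × 8 = 14.72 (an 8-hour shift = 8 hours).
P(N = 16) = e^(−14.72) · 14.72^16/16! ≈ 0.0940.

0.0940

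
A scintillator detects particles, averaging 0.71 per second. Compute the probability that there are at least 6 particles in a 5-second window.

Over the interval, μ = 0.71 × 5 = 3.55 (a 5-second window = 5 seconds).
P(N ≥ 6) = 1 − P(N ≤ 5) = 1 − Σ_{j=0}^{5} e^(−μ) μ^j/j! ≈ 0.1491.

0.1491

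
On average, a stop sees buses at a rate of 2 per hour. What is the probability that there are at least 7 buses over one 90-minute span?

Over the interval, μ = 2 × 1.5 = 3 (a 90-minute span = 1.5 hours).
P(N ≥ 7) = 1 − P(N ≤ 6) = 1 − Σ_{j=0}^{6} e^(−μ) μ^j/j! ≈ 0.0335.

0.0335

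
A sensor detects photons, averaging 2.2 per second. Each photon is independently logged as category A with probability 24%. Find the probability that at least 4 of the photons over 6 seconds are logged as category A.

Thinning: the photons that are logged as category A themselves form a Poisson process with rate 0.24 × 2.2 = 0.528 per second.
Over the interval, μ = 0.528 × 6 = 3.168 (6 seconds).
P(N ≥ 4) = 1 − P(N ≤ 3) ≈ 0.3903.

0.3903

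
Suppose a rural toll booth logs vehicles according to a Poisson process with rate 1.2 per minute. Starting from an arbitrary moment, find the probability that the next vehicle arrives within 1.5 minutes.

0.8347

Inter-arrival times are exponential with rate λ = 1.2 per minute.
P(T ≤ 1.5) = 1 − e^(−λt) = 1 − e^(−1.2 × 1.5) = 1 − e^(−1.8) ≈ 0.8347.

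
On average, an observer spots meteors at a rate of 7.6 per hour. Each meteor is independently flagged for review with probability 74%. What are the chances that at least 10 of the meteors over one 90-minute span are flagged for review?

Thinning: the meteors that are flagged for review themselves form a Poisson process with rate 0.74 × 7.6 = 5.624 per hour.
Over the interval, μ = 5.624 × 1.5 = 8.436 (a 90-minute span = 1.5 hours).
P(N ≥ 10) = 1 − P(N ≤ 9) ≈ 0.3387.

0.3387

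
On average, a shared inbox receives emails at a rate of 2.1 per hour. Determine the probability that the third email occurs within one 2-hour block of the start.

Over the interval, μ = 2.1 × 2 = 4.2 (a 2-hour block = 2 hours).
The third arrival falls in the interval iff at least 3 events occur there: P(S_3 ≤ t) = P(N ≥ 3) = 1 − P(N ≤ 2) ≈ 0.7898.

0.7898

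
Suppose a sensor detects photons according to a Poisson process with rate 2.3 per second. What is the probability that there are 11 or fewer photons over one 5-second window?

Over the interval, μ = 2.3 × 5 = 11.5 (a 5-second window = 5 seconds).
P(N ≤ 11) = Σ_{j=0}^{11} e^(−μ) μ^j/j! ≈ 0.5198.

0.5198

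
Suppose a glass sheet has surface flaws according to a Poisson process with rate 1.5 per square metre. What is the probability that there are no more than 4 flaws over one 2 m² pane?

Over the interval, μ = 1.5 × 2 = 3 (a 2 m² pane = 2 square metres).
P(N ≤ 4) = Σ_{j=0}^{4} e^(−μ) μ^j/j! ≈ 0.8153.

0.8153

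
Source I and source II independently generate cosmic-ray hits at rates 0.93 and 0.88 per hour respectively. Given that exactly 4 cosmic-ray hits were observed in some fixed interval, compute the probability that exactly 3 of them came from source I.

Given the total, each event is independently from source I with probability p = λ_I/(λ_I+λ_II) = 0.93/1.81 ≈ 0.5138.
So K ~ Binomial(4, 0.93/1.81): P(K = 3) = C(4,3) · (0.93/1.81)^3 · (0.88/1.81)^1 ≈ 0.2638.

0.2638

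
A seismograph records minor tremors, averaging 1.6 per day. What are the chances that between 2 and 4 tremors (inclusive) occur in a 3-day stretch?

0.4285

Over the interval, μ = 1.6 × 3 = 4.8 (a 3-day stretch = 3 days).
P(2 ≤ N ≤ 4) = Σ_{j=2}^{4} e^(−4.8) · 4.8^j/j! ≈ 0.4285.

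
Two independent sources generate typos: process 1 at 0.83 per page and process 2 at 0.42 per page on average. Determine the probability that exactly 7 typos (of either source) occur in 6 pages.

0.1465

Independent Poisson processes superpose: combined rate λ = 0.83 + 0.42 = 1.25 per page.
Over the interval, μ = 1.25 × 6 = 7.5 (6 pages).
P(N = 7) = e^(−7.5) · 7.5^7/7! ≈ 0.1465.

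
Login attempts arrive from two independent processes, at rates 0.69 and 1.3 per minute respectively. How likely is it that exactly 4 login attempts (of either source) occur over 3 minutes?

0.1352

Independent Poisson processes superpose: combined rate λ = 0.69 + 1.3 = 1.99 per minute.
Over the interval, μ = 1.99 × 3 = 5.97 (3 minutes).
P(N = 4) = e^(−5.97) · 5.97^4/4! ≈ 0.1352.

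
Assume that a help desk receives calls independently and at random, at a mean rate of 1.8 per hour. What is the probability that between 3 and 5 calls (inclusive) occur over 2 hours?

0.5414

Over the interval, μ = 1.8 × 2 = 3.6 (2 hours).
P(3 ≤ N ≤ 5) = Σ_{j=3}^{5} e^(−3.6) · 3.6^j/j! ≈ 0.5414.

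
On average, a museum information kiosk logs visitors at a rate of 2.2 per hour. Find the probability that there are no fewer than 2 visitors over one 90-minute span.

Over the interval, μ = 2.2 × 1.5 = 3.3 (a 90-minute span = 1.5 hours).
P(N ≥ 2) = 1 − P(N ≤ 1) = 1 − Σ_{j=0}^{1} e^(−μ) μ^j/j! ≈ 0.8414.

0.8414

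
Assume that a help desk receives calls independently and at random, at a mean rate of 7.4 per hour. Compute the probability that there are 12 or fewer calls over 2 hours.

Over the interval, μ = 7.4 × 2 = 14.8 (2 hours).
P(N ≤ 12) = Σ_{j=0}^{12} e^(−μ) μ^j/j! ≈ 0.2845.

0.2845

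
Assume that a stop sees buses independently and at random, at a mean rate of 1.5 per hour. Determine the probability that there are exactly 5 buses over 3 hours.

0.1708

Over the interval, μ = 1.5 × 3 = 4.5 (3 hours).
P(N = 5) = e^(−μ) μ^5/5! = e^(−4.5) · 4.5^5/120 ≈ 0.1708.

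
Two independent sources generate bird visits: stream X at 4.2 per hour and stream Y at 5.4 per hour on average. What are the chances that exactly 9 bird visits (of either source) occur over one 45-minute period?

0.1070

Independent Poisson processes superpose: combined rate λ = 4.2 + 5.4 = 9.6 per hour.
Over the interval, μ = 9.6 × 0.75 = 7.2 (a 45-minute period = 0.75 hours).
P(N = 9) = e^(−7.2) · 7.2^9/9! ≈ 0.1070.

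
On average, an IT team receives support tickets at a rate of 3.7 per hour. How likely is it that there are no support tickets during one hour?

0.0247

With mean μ = 3.7 per hour,
P(N = 0) = e^(−μ) μ^0/0! = e^(−3.7) · 3.7^0/1 ≈ 0.0247.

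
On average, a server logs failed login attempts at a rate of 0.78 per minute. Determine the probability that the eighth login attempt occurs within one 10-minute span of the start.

Over the interval, μ = 0.78 × 10 = 7.8 (a 10-minute span = 10 minutes).
The eighth arrival falls in the interval iff at least 8 events occur there: P(S_8 ≤ t) = P(N ≥ 8) = 1 − P(N ≤ 7) ≈ 0.5188.

0.5188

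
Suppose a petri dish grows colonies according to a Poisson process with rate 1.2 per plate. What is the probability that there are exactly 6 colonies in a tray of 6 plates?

0.1445

Over the interval, μ = 1.2 × 6 = 7.2 (a tray of 6 plates = 6 plates).
P(N = 6) = e^(−μ) μ^6/6! = e^(−7.2) · 7.2^6/720 ≈ 0.1445.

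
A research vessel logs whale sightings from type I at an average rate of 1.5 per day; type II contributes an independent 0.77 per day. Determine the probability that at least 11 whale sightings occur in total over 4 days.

0.3035

Independent Poisson processes superpose: combined rate λ = 1.5 + 0.77 = 2.27 per day.
Over the interval, μ = 2.27 × 4 = 9.08 (4 days).
P(N ≥ 11) = 1 − P(N ≤ 10) ≈ 0.3035.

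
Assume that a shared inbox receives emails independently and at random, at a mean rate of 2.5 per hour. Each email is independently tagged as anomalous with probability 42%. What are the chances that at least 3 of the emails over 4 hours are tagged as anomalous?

Thinning: the emails that are tagged as anomalous themselves form a Poisson process with rate 0.42 × 2.5 = 1.05 per hour.
Over the interval, μ = 1.05 × 4 = 4.2 (4 hours).
P(N ≥ 3) = 1 − P(N ≤ 2) ≈ 0.7898.

0.7898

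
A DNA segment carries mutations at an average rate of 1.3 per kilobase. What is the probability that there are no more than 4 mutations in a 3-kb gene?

0.6484

Over the interval, μ = 1.3 × 3 = 3.9 (a 3-kb gene = 3 kilobases).
P(N ≤ 4) = Σ_{j=0}^{4} e^(−μ) μ^j/j! ≈ 0.6484.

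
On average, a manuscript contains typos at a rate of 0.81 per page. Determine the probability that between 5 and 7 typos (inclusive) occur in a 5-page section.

Over the interval, μ = 0.81 × 5 = 4.05 (a 5-page section = 5 pages).
P(5 ≤ N ≤ 7) = Σ_{j=5}^{7} e^(−4.05) · 4.05^j/j! ≈ 0.3268.

0.3268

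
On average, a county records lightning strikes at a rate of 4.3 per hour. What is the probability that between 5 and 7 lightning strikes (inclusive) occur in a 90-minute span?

Over the interval, μ = 4.3 × 1.5 = 6.45 (a 90-minute span = 1.5 hours).
P(5 ≤ N ≤ 7) = Σ_{j=5}^{7} e^(−6.45) · 6.45^j/j! ≈ 0.4507.

0.4507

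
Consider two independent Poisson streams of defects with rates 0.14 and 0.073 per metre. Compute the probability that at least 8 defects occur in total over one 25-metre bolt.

Independent Poisson processes superpose: combined rate λ = 0.14 + 0.073 = 0.213 per metre.
Over the interval, μ = 0.213 × 25 = 5.325 (a 25-metre bolt = 25 metres).
P(N ≥ 8) = 1 − P(N ≤ 7) ≈ 0.1694.

0.1694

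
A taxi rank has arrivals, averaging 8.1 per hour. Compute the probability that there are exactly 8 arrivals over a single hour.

0.1395

With mean μ = 8.1 per hour,
P(N = 8) = e^(−μ) μ^8/8! = e^(−8.1) · 8.1^8/40320 ≈ 0.1395.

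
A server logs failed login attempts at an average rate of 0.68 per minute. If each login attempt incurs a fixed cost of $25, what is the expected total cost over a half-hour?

E[N] = 0.68 × 30 = 20.4 (a half-hour = 30 minutes); E[cost] = 20.4 × $25 = $510.

$510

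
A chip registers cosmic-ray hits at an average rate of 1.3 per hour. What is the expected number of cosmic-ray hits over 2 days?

62.4

E[N] = λt = 1.3 × 48 = 62.4 (2 days = 48 hours).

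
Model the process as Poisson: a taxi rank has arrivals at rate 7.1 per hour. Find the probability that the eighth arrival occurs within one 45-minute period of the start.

Over the interval, μ = 7.1 × 0.75 = 5.325 (a 45-minute period = 0.75 hours).
The eighth arrival falls in the interval iff at least 8 events occur there: P(S_8 ≤ t) = P(N ≥ 8) = 1 − P(N ≤ 7) ≈ 0.1694.

0.1694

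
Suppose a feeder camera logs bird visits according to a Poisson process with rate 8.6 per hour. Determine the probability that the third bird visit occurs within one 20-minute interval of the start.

0.5463

Over the interval, μ = 8.6 × 1/3 ≈ 2.86667 (a 20-minute interval = 1/3 hours).
The third arrival falls in the interval iff at least 3 events occur there: P(S_3 ≤ t) = P(N ≥ 3) = 1 − P(N ≤ 2) ≈ 0.5463.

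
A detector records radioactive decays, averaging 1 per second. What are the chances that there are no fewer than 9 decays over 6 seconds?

0.1528

Over the interval, μ = 1 × 6 = 6 (6 seconds).
P(N ≥ 9) = 1 − P(N ≤ 8) = 1 − Σ_{j=0}^{8} e^(−μ) μ^j/j! ≈ 0.1528.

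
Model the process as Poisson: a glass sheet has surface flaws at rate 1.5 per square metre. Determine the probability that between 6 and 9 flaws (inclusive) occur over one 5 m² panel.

0.5350

Over the interval, μ = 1.5 × 5 = 7.5 (a 5 m² panel = 5 square metres).
P(6 ≤ N ≤ 9) = Σ_{j=6}^{9} e^(−7.5) · 7.5^j/j! ≈ 0.5350.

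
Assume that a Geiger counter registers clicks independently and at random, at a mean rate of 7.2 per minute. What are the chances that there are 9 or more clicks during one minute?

With mean μ = 7.2 per minute,
P(N ≥ 9) = 1 − P(N ≤ 8) = 1 − Σ_{j=0}^{8} e^(−μ) μ^j/j! ≈ 0.2973.

0.2973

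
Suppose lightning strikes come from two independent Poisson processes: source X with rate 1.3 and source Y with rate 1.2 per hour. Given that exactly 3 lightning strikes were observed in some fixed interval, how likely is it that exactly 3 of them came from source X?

Given the total, each event is independently from source X with probability p = λ_X/(λ_X+λ_Y) = 1.3/2.5 = 0.5200.
So K ~ Binomial(3, 1.3/2.5): P(K = 3) = C(3,3) · (1.3/2.5)^3 · (1.2/2.5)^0 ≈ 0.1406.

0.1406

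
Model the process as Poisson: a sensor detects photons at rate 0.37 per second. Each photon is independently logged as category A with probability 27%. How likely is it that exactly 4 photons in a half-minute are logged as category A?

0.1679

Thinning: the photons that are logged as category A themselves form a Poisson process with rate 0.27 × 0.37 = 0.0999 per second.
Over the interval, μ = 0.0999 × 30 = 2.997 (a half-minute = 30 seconds).
P(N = 4) = e^(−2.997) · 2.997^4/4! ≈ 0.1679.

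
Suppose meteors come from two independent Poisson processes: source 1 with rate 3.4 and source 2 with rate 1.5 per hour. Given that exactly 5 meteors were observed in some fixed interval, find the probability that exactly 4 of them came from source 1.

0.3548

Given the total, each event is independently from source 1 with probability p = λ_1/(λ_1+λ_2) = 3.4/4.9 ≈ 0.6939.
So K ~ Binomial(5, 3.4/4.9): P(K = 4) = C(5,4) · (3.4/4.9)^4 · (1.5/4.9)^1 ≈ 0.3548.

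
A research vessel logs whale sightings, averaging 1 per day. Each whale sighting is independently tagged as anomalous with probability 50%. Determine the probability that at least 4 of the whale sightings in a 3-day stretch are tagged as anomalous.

0.0656

Thinning: the whale sightings that are tagged as anomalous themselves form a Poisson process with rate 0.5 × 1 = 0.5 per day.
Over the interval, μ = 0.5 × 3 = 1.5 (a 3-day stretch = 3 days).
P(N ≥ 4) = 1 − P(N ≤ 3) ≈ 0.0656.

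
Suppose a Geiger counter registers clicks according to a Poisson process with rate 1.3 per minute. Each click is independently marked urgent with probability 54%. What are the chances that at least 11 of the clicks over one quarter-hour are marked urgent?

Thinning: the clicks that are marked urgent themselves form a Poisson process with rate 0.54 × 1.3 = 0.702 per minute.
Over the interval, μ = 0.702 × 15 = 10.53 (a quarter-hour = 15 minutes).
P(N ≥ 11) = 1 − P(N ≤ 10) ≈ 0.4830.

0.4830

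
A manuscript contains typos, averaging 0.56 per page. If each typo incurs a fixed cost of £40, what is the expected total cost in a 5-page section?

E[N] = 0.56 × 5 = 2.8 (a 5-page section = 5 pages); E[cost] = 2.8 × £40 = £112.

£112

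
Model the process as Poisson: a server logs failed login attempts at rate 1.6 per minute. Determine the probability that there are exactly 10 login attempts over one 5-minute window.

Over the interval, μ = 1.6 × 5 = 8 (a 5-minute window = 5 minutes).
P(N = 10) = e^(−μ) μ^10/10! = e^(−8) · 8^10/3628800 ≈ 0.0993.

0.0993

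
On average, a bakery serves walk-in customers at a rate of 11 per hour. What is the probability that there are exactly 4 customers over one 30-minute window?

0.1558

Over the interval, μ = 11 × 0.5 = 5.5 (a 30-minute window = 0.5 hours).
P(N = 4) = e^(−μ) μ^4/4! = e^(−5.5) · 5.5^4/24 ≈ 0.1558.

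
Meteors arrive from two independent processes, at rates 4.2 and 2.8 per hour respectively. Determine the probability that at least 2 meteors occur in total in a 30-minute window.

0.8641

Independent Poisson processes superpose: combined rate λ = 4.2 + 2.8 = 7 per hour.
Over the interval, μ = 7 × 0.5 = 3.5 (a 30-minute window = 0.5 hours).
P(N ≥ 2) = 1 − P(N ≤ 1) ≈ 0.8641.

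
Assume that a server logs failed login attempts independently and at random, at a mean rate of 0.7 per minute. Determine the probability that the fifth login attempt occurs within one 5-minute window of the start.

0.2746

Over the interval, μ = 0.7 × 5 = 3.5 (a 5-minute window = 5 minutes).
The fifth arrival falls in the interval iff at least 5 events occur there: P(S_5 ≤ t) = P(N ≥ 5) = 1 − P(N ≤ 4) ≈ 0.2746.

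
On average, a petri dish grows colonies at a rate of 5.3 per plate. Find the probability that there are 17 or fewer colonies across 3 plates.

0.6687

Over the interval, μ = 5.3 × 3 = 15.9 (3 plates).
P(N ≤ 17) = Σ_{j=0}^{17} e^(−μ) μ^j/j! ≈ 0.6687.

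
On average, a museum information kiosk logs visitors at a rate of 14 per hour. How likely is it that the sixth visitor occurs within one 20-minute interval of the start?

Over the interval, μ = 14 × 1/3 ≈ 4.66667 (a 20-minute interval = 1/3 hours).
The sixth arrival falls in the interval iff at least 6 events occur there: P(S_6 ≤ t) = P(N ≥ 6) = 1 − P(N ≤ 5) ≈ 0.3258.

0.3258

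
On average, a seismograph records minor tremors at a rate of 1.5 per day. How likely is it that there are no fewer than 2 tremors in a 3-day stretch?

0.9389

Over the interval, μ = 1.5 × 3 = 4.5 (a 3-day stretch = 3 days).
P(N ≥ 2) = 1 − P(N ≤ 1) = 1 − Σ_{j=0}^{1} e^(−μ) μ^j/j! ≈ 0.9389.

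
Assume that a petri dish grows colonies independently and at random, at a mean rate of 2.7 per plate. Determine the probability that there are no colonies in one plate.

0.0672

With mean μ = 2.7 per plate,
P(N = 0) = e^(−μ) μ^0/0! = e^(−2.7) · 2.7^0/1 ≈ 0.0672.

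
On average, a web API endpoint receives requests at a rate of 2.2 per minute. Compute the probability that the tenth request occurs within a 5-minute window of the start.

Over the interval, μ = 2.2 × 5 = 11 (a 5-minute window = 5 minutes).
The tenth arrival falls in the interval iff at least 10 events occur there: P(S_10 ≤ t) = P(N ≥ 10) = 1 − P(N ≤ 9) ≈ 0.6595.

0.6595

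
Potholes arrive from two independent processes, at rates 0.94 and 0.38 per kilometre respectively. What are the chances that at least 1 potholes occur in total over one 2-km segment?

Independent Poisson processes superpose: combined rate λ = 0.94 + 0.38 = 1.32 per kilometre.
Over the interval, μ = 1.32 × 2 = 2.64 (a 2-km segment = 2 kilometres).
P(N ≥ 1) = 1 − P(N ≤ 0) ≈ 0.9286.

0.9286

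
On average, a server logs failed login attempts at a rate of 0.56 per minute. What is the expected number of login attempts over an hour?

E[N] = λt = 0.56 × 60 = 33.6 (an hour = 60 minutes).

33.6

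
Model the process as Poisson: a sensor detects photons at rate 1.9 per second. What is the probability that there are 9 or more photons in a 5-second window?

0.6082

Over the interval, μ = 1.9 × 5 = 9.5 (a 5-second window = 5 seconds).
P(N ≥ 9) = 1 − P(N ≤ 8) = 1 − Σ_{j=0}^{8} e^(−μ) μ^j/j! ≈ 0.6082.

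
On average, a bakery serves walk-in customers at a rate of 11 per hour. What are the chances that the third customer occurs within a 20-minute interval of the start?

0.7089

Over the interval, μ = 11 × 1/3 ≈ 3.66667 (a 20-minute interval = 1/3 hours).
The third arrival falls in the interval iff at least 3 events occur there: P(S_3 ≤ t) = P(N ≥ 3) = 1 − P(N ≤ 2) ≈ 0.7089.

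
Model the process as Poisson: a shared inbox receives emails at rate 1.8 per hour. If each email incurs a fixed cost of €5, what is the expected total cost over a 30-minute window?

E[N] = 1.8 × 0.5 = 0.9 (a 30-minute window = 0.5 hours); E[cost] = 0.9 × €5 = €4.5.

€4.5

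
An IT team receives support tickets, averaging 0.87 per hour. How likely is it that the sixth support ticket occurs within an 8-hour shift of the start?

0.6942

Over the interval, μ = 0.87 × 8 = 6.96 (an 8-hour shift = 8 hours).
The sixth arrival falls in the interval iff at least 6 events occur there: P(S_6 ≤ t) = P(N ≥ 6) = 1 − P(N ≤ 5) ≈ 0.6942.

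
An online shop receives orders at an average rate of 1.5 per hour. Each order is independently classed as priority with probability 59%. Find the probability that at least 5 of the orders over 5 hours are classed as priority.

0.4536

Thinning: the orders that are classed as priority themselves form a Poisson process with rate 0.59 × 1.5 = 0.885 per hour.
Over the interval, μ = 0.885 × 5 = 4.425 (5 hours).
P(N ≥ 5) = 1 − P(N ≤ 4) ≈ 0.4536.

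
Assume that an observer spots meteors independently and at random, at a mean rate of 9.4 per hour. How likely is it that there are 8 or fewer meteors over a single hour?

With mean μ = 9.4 per hour,
P(N ≤ 8) = Σ_{j=0}^{8} e^(−μ) μ^j/j! ≈ 0.4042.

0.4042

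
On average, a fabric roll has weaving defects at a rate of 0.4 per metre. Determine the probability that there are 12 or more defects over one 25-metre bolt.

0.3032

Over the interval, μ = 0.4 × 25 = 10 (a 25-metre bolt = 25 metres).
P(N ≥ 12) = 1 − P(N ≤ 11) = 1 − Σ_{j=0}^{11} e^(−μ) μ^j/j! ≈ 0.3032.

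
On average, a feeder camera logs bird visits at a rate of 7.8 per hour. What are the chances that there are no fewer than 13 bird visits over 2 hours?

0.7791

Over the interval, μ = 7.8 × 2 = 15.6 (2 hours).
P(N ≥ 13) = 1 − P(N ≤ 12) = 1 − Σ_{j=0}^{12} e^(−μ) μ^j/j! ≈ 0.7791.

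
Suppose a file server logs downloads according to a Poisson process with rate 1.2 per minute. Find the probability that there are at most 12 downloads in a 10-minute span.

Over the interval, μ = 1.2 × 10 = 12 (a 10-minute span = 10 minutes).
P(N ≤ 12) = Σ_{j=0}^{12} e^(−μ) μ^j/j! ≈ 0.5760.

0.5760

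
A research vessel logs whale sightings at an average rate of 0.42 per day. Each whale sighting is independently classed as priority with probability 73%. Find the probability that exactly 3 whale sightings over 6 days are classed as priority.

0.1649

Thinning: the whale sightings that are classed as priority themselves form a Poisson process with rate 0.73 × 0.42 = 0.3066 per day.
Over the interval, μ = 0.3066 × 6 = 1.8396 (6 days).
P(N = 3) = e^(−1.8396) · 1.8396^3/3! ≈ 0.1649.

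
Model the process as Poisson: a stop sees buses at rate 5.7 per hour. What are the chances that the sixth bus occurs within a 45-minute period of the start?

0.2592

Over the interval, μ = 5.7 × 0.75 = 4.275 (a 45-minute period = 0.75 hours).
The sixth arrival falls in the interval iff at least 6 events occur there: P(S_6 ≤ t) = P(N ≥ 6) = 1 − P(N ≤ 5) ≈ 0.2592.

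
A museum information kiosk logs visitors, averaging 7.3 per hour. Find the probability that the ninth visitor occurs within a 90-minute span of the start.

0.7635

Over the interval, μ = 7.3 × 1.5 = 10.95 (a 90-minute span = 1.5 hours).
The ninth arrival falls in the interval iff at least 9 events occur there: P(S_9 ≤ t) = P(N ≥ 9) = 1 − P(N ≤ 8) ≈ 0.7635.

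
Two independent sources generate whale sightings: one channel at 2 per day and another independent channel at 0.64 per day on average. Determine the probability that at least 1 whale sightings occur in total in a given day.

Independent Poisson processes superpose: combined rate λ = 2 + 0.64 = 2.64 per day.
So μ = 2.64.
P(N ≥ 1) = 1 − P(N ≤ 0) ≈ 0.9286.

0.9286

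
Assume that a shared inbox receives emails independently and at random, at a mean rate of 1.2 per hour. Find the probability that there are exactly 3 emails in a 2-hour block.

0.2090

Over the interval, μ = 1.2 × 2 = 2.4 (a 2-hour block = 2 hours).
P(N = 3) = e^(−μ) μ^3/3! = e^(−2.4) · 2.4^3/6 ≈ 0.2090.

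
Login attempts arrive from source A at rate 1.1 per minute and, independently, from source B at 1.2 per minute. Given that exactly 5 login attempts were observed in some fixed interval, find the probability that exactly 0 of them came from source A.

0.0387

Given the total, each event is independently from source A with probability p = λ_A/(λ_A+λ_B) = 1.1/2.3 ≈ 0.4783.
So K ~ Binomial(5, 1.1/2.3): P(K = 0) = C(5,0) · (1.1/2.3)^0 · (1.2/2.3)^5 ≈ 0.0387.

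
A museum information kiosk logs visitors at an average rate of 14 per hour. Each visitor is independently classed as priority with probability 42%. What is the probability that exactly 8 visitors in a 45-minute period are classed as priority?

0.0431

Thinning: the visitors that are classed as priority themselves form a Poisson process with rate 0.42 × 14 = 5.88 per hour.
Over the interval, μ = 5.88 × 0.75 = 4.41 (a 45-minute period = 0.75 hours).
P(N = 8) = e^(−4.41) · 4.41^8/8! ≈ 0.0431.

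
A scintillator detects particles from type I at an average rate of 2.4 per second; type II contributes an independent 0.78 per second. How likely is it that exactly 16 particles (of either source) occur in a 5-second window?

0.0992

Independent Poisson processes superpose: combined rate λ = 2.4 + 0.78 = 3.18 per second.
Over the interval, μ = 3.18 × 5 = 15.9 (a 5-second window = 5 seconds).
P(N = 16) = e^(−15.9) · 15.9^16/16! ≈ 0.0992.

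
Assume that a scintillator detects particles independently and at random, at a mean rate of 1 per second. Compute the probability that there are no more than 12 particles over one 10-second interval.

Over the interval, μ = 1 × 10 = 10 (a 10-second interval = 10 seconds).
P(N ≤ 12) = Σ_{j=0}^{12} e^(−μ) μ^j/j! ≈ 0.7916.

0.7916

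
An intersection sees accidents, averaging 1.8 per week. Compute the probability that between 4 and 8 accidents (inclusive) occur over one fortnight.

0.4731

Over the interval, μ = 1.8 × 2 = 3.6 (a fortnight = 2 weeks).
P(4 ≤ N ≤ 8) = Σ_{j=4}^{8} e^(−3.6) · 3.6^j/j! ≈ 0.4731.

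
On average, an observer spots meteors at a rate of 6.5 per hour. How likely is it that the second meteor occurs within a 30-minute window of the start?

0.8352

Over the interval, μ = 6.5 × 0.5 = 3.25 (a 30-minute window = 0.5 hours).
The second arrival falls in the interval iff at least 2 events occur there: P(S_2 ≤ t) = P(N ≥ 2) = 1 − P(N ≤ 1) ≈ 0.8352.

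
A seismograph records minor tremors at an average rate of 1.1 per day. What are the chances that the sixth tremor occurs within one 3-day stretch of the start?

Over the interval, μ = 1.1 × 3 = 3.3 (a 3-day stretch = 3 days).
The sixth arrival falls in the interval iff at least 6 events occur there: P(S_6 ≤ t) = P(N ≥ 6) = 1 − P(N ≤ 5) ≈ 0.1171.

0.1171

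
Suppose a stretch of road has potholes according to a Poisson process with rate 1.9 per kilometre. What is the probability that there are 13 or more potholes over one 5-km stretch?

Over the interval, μ = 1.9 × 5 = 9.5 (a 5-km stretch = 5 kilometres).
P(N ≥ 13) = 1 − P(N ≤ 12) = 1 − Σ_{j=0}^{12} e^(−μ) μ^j/j! ≈ 0.1636.

0.1636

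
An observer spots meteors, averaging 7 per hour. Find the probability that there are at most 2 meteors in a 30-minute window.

0.3208

Over the interval, μ = 7 × 0.5 = 3.5 (a 30-minute window = 0.5 hours).
P(N ≤ 2) = Σ_{j=0}^{2} e^(−μ) μ^j/j! ≈ 0.3208.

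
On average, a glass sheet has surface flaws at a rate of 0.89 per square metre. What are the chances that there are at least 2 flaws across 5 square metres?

Over the interval, μ = 0.89 × 5 = 4.45 (5 square metres).
P(N ≥ 2) = 1 − P(N ≤ 1) = 1 − Σ_{j=0}^{1} e^(−μ) μ^j/j! ≈ 0.9364.

0.9364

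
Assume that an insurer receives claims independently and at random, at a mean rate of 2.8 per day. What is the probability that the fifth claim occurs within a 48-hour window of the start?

Over the interval, μ = 2.8 × 2 = 5.6 (a 48-hour window = 2 days).
The fifth arrival falls in the interval iff at least 5 events occur there: P(S_5 ≤ t) = P(N ≥ 5) = 1 − P(N ≤ 4) ≈ 0.6578.

0.6578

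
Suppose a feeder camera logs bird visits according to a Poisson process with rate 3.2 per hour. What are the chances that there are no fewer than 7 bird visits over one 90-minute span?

Over the interval, μ = 3.2 × 1.5 = 4.8 (a 90-minute span = 1.5 hours).
P(N ≥ 7) = 1 − P(N ≤ 6) = 1 − Σ_{j=0}^{6} e^(−μ) μ^j/j! ≈ 0.2092.

0.2092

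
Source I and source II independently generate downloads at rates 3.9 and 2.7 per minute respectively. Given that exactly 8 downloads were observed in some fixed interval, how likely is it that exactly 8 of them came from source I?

Given the total, each event is independently from source I with probability p = λ_I/(λ_I+λ_II) = 3.9/6.6 ≈ 0.5909.
So K ~ Binomial(8, 3.9/6.6): P(K = 8) = C(8,8) · (3.9/6.6)^8 · (2.7/6.6)^0 ≈ 0.0149.

0.0149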